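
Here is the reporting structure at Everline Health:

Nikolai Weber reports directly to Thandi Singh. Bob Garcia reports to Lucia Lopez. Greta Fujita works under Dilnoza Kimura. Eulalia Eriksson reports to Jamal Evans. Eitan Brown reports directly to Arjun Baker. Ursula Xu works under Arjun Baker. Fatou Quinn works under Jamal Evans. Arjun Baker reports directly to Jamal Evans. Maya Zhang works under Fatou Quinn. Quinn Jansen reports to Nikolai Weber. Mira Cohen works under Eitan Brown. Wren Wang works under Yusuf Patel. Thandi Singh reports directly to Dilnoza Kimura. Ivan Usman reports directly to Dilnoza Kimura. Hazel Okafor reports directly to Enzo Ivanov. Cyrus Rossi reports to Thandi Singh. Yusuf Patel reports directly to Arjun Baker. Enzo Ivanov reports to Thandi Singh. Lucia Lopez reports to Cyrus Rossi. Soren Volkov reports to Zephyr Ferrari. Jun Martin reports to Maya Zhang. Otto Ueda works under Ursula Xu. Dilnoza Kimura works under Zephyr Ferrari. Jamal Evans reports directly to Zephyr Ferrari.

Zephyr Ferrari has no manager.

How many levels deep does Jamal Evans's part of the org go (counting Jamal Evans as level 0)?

3

The longest chain under Jamal Evans runs Jamal Evans → Fatou Quinn → Maya Zhang → Jun Martin, which is 3 levels below Jamal Evans.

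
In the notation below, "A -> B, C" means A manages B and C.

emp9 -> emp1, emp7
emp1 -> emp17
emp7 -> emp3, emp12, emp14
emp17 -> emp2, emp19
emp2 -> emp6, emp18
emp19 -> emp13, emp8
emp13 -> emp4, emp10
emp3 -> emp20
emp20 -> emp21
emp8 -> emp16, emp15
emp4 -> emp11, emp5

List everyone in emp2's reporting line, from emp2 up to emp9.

emp2 -> emp17 -> emp1 -> emp9

emp2 reports to emp17. emp17 reports to emp1. emp1 reports to emp9. emp9 is at the top.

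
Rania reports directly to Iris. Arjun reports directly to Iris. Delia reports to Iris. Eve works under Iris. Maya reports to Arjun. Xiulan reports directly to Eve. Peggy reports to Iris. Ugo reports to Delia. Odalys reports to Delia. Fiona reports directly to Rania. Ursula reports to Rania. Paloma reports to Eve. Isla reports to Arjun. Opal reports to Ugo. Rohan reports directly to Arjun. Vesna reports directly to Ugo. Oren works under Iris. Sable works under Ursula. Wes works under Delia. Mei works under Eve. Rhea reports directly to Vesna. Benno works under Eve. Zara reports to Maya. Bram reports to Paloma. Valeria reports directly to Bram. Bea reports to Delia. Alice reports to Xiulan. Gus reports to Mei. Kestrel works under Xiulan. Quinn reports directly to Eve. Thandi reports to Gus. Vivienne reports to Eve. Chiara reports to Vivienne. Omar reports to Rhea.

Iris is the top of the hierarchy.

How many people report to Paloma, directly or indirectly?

Paloma directly manages Bram. Under Bram: Valeria (1). That's 2 in total.

2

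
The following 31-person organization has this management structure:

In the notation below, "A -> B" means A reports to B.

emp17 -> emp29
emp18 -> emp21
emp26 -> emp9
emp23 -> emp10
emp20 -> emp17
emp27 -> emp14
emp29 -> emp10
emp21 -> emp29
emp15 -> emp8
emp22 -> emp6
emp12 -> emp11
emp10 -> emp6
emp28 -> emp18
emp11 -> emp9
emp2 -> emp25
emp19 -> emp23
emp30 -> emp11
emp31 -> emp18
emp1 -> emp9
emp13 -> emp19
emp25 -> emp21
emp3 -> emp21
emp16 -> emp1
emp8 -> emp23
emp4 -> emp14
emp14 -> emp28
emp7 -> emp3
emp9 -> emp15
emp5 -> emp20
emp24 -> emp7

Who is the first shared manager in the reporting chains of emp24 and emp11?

emp24's chain of managers is emp7, emp3, emp21, emp29, emp10, emp6. emp11's chain of managers is emp9, emp15, emp8, emp23, emp10, emp6. The first manager that appears in both chains is emp10.

emp10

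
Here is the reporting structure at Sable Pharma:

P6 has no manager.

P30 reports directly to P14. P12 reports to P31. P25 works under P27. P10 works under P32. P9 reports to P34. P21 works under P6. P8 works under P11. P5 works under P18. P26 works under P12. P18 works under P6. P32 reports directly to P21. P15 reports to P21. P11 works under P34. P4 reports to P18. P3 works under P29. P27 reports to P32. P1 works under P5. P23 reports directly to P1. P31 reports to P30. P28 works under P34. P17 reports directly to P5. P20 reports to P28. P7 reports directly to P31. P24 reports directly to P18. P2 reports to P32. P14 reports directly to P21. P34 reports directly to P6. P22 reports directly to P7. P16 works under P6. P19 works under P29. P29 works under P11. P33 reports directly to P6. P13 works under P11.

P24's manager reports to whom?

P6

P24 reports to P18, and P18 reports to P6. So P24's skip-level manager is P6.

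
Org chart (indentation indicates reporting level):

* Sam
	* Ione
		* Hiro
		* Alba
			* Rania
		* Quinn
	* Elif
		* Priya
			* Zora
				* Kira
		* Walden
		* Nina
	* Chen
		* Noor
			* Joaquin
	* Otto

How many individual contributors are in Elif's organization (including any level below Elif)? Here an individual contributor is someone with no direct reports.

3

The people in Elif's organization with no one reporting to them are Nina, Walden, Kira. That is 3.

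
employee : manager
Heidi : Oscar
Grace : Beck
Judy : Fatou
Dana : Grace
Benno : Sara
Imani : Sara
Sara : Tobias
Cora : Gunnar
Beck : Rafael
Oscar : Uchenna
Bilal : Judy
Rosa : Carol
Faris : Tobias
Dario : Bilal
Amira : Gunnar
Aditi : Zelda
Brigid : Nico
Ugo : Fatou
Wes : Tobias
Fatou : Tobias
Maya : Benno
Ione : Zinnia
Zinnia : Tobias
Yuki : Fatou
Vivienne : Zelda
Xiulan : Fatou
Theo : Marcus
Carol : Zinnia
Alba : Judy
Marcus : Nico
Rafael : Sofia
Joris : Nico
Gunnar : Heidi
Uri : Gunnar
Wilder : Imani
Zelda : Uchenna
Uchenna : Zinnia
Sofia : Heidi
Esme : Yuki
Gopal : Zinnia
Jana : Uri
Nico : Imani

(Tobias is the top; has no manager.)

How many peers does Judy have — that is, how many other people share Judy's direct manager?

3

Judy reports to Fatou. Fatou's other direct reports are Yuki, Xiulan, Ugo — 3 peers.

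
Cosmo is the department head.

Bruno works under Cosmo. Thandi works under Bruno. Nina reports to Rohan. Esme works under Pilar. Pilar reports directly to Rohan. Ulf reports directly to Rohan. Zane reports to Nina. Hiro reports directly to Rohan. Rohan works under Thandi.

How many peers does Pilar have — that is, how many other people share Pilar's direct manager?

3

Pilar reports to Rohan. Rohan's other direct reports are Hiro, Nina, Ulf — 3 peers.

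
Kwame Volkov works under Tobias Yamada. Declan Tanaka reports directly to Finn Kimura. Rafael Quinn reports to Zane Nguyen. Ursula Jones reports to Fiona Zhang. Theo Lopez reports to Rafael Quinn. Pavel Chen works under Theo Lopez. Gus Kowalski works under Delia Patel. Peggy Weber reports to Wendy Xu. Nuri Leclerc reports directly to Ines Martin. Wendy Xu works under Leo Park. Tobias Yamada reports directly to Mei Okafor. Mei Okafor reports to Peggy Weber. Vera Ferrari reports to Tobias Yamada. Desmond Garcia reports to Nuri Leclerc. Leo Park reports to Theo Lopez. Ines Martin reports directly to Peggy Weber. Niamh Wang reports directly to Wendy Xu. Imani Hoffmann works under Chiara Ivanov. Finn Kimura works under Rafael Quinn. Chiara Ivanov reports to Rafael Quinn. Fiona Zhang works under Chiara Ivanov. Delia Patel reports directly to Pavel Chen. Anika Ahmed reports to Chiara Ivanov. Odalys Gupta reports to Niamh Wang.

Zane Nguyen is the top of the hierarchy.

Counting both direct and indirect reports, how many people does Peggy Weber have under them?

Peggy Weber directly manages Mei Okafor, Ines Martin. Under Mei Okafor: Tobias Yamada, Vera Ferrari, Kwame Volkov (3). Under Ines Martin: Nuri Leclerc, Desmond Garcia (2). So Peggy Weber's organization is 2 direct reports plus everyone under them: 4 + 3 = 7.

7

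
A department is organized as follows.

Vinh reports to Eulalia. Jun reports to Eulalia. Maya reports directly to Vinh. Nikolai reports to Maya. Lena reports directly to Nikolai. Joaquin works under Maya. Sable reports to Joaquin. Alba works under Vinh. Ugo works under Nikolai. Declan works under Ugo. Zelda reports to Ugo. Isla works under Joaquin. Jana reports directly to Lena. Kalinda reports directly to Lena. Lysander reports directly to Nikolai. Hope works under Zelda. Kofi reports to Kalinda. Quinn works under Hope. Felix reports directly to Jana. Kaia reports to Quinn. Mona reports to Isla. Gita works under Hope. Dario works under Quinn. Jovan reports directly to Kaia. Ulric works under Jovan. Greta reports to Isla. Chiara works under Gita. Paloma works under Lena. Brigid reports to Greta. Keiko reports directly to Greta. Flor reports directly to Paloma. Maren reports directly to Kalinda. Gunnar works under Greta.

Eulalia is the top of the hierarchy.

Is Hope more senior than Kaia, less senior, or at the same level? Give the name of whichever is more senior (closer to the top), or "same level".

Hope is 6 levels below Eulalia; Kaia is 8. Hope is higher.

Hope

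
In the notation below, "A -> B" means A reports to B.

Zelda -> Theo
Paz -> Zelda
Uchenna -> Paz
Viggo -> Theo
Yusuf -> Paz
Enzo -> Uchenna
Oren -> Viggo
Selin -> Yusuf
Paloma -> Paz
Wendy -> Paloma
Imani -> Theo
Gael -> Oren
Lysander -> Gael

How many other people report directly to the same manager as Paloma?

2

Paloma reports to Paz. Paz's other direct reports are Uchenna, Yusuf — 2 peers.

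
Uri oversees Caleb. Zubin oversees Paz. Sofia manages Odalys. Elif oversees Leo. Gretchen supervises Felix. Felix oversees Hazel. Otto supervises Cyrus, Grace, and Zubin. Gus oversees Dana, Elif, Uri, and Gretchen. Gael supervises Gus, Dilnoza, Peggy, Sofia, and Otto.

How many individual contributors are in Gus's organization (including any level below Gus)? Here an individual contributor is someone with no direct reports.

4

The people in Gus's organization with no one reporting to them are Dana, Hazel, Leo, Caleb. That is 4.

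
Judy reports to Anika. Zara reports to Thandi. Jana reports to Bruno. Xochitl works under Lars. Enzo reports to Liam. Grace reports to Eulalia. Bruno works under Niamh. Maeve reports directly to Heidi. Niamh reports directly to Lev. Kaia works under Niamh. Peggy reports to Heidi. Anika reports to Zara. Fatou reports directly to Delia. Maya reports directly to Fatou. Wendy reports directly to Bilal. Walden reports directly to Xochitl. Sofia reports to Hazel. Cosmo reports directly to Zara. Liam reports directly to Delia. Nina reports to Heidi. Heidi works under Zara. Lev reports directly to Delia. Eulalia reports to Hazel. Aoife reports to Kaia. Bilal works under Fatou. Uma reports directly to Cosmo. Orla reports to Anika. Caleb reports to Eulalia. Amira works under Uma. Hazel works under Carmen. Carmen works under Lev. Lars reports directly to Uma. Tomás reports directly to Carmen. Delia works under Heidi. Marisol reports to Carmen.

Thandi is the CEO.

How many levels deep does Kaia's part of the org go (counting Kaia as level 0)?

1

The longest chain under Kaia runs Kaia → Aoife, which is 1 level below Kaia.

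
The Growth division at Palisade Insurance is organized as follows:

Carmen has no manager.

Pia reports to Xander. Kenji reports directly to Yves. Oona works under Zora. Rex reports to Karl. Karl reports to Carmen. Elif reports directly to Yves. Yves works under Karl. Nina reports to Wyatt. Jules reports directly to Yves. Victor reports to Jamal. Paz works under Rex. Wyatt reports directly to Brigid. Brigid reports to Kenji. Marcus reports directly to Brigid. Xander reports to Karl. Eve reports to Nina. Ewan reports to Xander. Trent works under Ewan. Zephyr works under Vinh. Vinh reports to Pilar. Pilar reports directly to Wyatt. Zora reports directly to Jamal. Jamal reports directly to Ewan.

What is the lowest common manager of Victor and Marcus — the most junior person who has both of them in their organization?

Karl

Victor's chain of managers is Jamal, Ewan, Xander, Karl, Carmen. Marcus's chain of managers is Brigid, Kenji, Yves, Karl, Carmen. The first manager that appears in both chains is Karl.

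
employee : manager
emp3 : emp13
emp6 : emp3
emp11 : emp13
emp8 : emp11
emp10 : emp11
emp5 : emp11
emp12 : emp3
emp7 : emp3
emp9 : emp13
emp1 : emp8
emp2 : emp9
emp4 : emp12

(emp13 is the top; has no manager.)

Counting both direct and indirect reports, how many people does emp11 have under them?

4

emp11 directly manages emp8, emp10, emp5. Under emp8: emp1 (1). emp10 has no reports. emp5 has no reports. So emp11's organization is 3 direct reports plus everyone under them: 2 + 1 + 1 = 4.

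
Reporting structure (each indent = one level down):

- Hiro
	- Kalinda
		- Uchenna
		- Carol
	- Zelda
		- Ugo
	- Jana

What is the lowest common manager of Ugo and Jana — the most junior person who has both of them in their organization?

Ugo's chain of managers is Zelda, Hiro. Jana's chain of managers is Hiro. The first manager that appears in both chains is Hiro.

Hiro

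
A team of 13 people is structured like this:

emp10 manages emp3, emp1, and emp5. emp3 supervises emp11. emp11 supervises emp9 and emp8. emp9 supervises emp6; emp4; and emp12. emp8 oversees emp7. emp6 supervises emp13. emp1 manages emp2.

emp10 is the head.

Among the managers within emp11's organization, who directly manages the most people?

emp9

Direct-report counts within emp11's organization: emp11 has 2; emp8 has 1; emp9 has 3; emp6 has 1. The largest is 3, held by emp9.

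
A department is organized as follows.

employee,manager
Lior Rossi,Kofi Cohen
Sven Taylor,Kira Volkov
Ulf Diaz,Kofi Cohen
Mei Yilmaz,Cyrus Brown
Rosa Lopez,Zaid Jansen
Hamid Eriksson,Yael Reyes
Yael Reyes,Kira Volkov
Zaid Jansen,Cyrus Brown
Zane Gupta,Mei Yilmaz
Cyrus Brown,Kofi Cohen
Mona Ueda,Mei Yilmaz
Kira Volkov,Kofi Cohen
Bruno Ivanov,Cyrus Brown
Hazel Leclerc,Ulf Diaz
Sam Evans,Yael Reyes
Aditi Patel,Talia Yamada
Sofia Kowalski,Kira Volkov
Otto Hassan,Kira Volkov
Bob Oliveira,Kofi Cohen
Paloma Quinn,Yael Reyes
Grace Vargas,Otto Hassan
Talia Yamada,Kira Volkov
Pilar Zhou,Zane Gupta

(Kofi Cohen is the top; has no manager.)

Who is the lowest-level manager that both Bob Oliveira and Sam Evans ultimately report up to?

Bob Oliveira's chain of managers is Kofi Cohen. Sam Evans's chain of managers is Yael Reyes, Kira Volkov, Kofi Cohen. The first manager that appears in both chains is Kofi Cohen.

Kofi Cohen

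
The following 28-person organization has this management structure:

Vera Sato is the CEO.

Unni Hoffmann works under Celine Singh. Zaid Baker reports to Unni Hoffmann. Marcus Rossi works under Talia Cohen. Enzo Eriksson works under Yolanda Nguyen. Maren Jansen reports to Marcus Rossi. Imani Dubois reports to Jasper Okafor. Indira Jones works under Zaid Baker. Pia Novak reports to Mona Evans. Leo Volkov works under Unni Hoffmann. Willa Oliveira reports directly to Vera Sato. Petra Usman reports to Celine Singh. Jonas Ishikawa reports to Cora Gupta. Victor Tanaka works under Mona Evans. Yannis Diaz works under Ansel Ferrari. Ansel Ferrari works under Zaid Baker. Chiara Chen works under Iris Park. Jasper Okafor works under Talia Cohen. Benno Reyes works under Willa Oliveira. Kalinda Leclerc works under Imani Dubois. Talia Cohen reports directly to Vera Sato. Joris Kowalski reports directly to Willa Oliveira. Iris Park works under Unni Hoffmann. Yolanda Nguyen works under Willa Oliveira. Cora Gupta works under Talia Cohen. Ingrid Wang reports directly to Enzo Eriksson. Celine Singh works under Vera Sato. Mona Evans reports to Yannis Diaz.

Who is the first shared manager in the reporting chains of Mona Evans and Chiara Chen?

Unni Hoffmann

Mona Evans's chain of managers is Yannis Diaz, Ansel Ferrari, Zaid Baker, Unni Hoffmann, Celine Singh, Vera Sato. Chiara Chen's chain of managers is Iris Park, Unni Hoffmann, Celine Singh, Vera Sato. The first manager that appears in both chains is Unni Hoffmann.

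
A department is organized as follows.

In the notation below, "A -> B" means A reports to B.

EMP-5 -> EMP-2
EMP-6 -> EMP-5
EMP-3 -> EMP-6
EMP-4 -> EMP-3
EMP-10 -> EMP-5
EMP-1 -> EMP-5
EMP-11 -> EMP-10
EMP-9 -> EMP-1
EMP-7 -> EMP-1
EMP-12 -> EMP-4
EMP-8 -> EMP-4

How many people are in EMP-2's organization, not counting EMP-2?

11

EMP-2 directly manages EMP-5. Under EMP-5: EMP-1, EMP-7, EMP-9, EMP-10, EMP-11, EMP-6, EMP-3, EMP-4, EMP-8, EMP-12 (10). That's 11 in total.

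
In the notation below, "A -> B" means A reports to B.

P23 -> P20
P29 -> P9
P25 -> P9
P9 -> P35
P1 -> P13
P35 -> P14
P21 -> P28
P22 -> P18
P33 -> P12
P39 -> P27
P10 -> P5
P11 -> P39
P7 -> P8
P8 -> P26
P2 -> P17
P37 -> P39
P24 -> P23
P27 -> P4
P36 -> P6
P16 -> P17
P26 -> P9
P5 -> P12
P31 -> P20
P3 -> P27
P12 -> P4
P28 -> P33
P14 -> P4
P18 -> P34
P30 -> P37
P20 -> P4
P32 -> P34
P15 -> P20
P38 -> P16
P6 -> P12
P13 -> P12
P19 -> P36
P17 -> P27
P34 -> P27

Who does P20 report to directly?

P20 reports directly to P4.

P4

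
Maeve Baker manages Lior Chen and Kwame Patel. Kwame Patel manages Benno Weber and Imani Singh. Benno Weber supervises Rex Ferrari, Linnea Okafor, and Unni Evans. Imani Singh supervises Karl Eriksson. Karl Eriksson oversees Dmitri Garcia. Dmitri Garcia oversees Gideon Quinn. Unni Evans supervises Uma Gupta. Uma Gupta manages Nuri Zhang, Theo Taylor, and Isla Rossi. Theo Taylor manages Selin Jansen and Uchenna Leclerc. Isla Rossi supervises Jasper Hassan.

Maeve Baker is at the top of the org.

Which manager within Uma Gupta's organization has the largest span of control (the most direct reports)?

Uma Gupta

Direct-report counts within Uma Gupta's organization: Uma Gupta has 3; Isla Rossi has 1; Theo Taylor has 2. The largest is 3, held by Uma Gupta.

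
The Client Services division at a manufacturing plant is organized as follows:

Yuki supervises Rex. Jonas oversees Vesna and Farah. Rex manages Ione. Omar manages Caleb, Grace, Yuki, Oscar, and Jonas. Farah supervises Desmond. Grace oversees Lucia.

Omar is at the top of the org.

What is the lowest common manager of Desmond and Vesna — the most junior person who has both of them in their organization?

Desmond's chain of managers is Farah, Jonas, Omar. Vesna's chain of managers is Jonas, Omar. The first manager that appears in both chains is Jonas.

Jonas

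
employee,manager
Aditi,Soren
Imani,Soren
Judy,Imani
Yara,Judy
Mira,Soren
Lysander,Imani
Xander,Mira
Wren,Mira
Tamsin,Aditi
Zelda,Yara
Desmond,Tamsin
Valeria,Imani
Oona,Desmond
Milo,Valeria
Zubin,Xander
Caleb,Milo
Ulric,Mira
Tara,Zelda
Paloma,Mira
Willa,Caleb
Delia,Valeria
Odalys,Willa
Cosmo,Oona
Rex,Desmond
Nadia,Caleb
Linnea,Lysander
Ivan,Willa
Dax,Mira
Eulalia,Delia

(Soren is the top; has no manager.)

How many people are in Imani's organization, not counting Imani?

Imani directly manages Judy, Lysander, Valeria. Under Judy: Yara, Zelda, Tara (3). Under Lysander: Linnea (1). Under Valeria: Delia, Eulalia, Milo, Caleb, Nadia, Willa, Ivan, Odalys (8). So Imani's organization is 3 direct reports plus everyone under them: 4 + 2 + 9 = 15.

15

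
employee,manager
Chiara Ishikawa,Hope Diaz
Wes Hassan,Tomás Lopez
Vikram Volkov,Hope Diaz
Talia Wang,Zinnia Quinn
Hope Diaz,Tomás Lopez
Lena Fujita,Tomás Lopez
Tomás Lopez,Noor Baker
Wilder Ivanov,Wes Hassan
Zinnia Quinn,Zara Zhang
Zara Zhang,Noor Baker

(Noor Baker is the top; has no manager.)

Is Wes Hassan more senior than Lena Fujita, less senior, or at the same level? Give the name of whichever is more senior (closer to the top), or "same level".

Both Wes Hassan and Lena Fujita are 2 levels below Noor Baker.

same level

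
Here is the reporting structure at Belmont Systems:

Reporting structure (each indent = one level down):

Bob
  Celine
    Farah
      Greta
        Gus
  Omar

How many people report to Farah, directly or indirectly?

Farah directly manages Greta. Under Greta: Gus (1). That's 2 in total.

2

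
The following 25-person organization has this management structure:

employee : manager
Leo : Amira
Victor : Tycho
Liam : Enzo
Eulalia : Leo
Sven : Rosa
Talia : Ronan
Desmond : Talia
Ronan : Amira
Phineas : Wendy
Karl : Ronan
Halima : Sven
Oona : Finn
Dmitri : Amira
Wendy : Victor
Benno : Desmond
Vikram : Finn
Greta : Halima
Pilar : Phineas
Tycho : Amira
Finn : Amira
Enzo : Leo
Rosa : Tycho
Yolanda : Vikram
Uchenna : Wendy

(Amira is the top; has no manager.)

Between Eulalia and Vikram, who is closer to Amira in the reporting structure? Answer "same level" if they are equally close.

same level

Both Eulalia and Vikram are 2 levels below Amira.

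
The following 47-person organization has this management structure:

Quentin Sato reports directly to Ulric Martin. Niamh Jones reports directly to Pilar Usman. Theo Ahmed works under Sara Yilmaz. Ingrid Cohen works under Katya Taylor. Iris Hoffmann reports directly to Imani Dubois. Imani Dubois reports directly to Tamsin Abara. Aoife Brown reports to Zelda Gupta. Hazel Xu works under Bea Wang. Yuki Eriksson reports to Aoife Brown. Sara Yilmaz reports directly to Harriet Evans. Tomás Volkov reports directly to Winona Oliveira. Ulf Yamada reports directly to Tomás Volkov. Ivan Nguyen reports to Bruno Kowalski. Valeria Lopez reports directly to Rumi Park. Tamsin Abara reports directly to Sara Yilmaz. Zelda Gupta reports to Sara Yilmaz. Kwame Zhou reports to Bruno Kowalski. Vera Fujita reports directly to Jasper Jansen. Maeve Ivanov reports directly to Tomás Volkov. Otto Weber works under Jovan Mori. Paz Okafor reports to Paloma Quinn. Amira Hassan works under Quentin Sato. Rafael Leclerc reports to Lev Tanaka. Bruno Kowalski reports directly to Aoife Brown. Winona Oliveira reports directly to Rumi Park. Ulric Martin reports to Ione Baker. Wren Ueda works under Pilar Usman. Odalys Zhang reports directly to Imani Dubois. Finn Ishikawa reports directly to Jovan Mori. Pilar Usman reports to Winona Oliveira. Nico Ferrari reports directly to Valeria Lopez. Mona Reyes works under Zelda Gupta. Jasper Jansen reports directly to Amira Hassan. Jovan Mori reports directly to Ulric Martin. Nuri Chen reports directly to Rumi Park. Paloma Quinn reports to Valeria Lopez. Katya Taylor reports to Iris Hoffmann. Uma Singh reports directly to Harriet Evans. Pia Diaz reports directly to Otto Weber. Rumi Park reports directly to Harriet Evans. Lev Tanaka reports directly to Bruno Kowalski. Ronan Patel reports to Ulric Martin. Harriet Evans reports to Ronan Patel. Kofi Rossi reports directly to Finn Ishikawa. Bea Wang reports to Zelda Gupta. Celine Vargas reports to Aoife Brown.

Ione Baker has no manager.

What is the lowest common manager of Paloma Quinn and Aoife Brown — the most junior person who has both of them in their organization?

Paloma Quinn's chain of managers is Valeria Lopez, Rumi Park, Harriet Evans, Ronan Patel, Ulric Martin, Ione Baker. Aoife Brown's chain of managers is Zelda Gupta, Sara Yilmaz, Harriet Evans, Ronan Patel, Ulric Martin, Ione Baker. The first manager that appears in both chains is Harriet Evans.

Harriet Evans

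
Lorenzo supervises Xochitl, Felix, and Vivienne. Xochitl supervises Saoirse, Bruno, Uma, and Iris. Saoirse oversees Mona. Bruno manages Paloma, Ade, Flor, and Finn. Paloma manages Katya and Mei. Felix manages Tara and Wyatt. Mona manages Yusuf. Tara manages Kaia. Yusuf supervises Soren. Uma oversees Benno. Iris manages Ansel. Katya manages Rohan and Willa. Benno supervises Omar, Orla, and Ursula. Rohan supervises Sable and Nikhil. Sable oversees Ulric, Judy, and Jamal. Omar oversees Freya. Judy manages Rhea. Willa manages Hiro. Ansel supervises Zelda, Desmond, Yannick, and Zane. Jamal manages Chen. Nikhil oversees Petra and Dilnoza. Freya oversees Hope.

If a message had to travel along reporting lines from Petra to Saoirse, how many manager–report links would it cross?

7

Petra is 6 levels below Xochitl, and Saoirse is 1 level below Xochitl (their lowest common manager). The shortest path runs up from Petra to Xochitl and back down to Saoirse: 6 + 1 = 7 links.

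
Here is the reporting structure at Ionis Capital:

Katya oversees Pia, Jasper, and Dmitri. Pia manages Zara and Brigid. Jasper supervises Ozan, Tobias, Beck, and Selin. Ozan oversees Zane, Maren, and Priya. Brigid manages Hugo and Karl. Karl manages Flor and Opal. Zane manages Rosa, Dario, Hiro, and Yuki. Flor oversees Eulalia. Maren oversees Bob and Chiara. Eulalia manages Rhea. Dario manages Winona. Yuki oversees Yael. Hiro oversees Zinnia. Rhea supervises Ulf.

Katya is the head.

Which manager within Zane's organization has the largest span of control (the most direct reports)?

Direct-report counts within Zane's organization: Zane has 4; Hiro has 1; Yuki has 1; Dario has 1. The largest is 4, held by Zane.

Zane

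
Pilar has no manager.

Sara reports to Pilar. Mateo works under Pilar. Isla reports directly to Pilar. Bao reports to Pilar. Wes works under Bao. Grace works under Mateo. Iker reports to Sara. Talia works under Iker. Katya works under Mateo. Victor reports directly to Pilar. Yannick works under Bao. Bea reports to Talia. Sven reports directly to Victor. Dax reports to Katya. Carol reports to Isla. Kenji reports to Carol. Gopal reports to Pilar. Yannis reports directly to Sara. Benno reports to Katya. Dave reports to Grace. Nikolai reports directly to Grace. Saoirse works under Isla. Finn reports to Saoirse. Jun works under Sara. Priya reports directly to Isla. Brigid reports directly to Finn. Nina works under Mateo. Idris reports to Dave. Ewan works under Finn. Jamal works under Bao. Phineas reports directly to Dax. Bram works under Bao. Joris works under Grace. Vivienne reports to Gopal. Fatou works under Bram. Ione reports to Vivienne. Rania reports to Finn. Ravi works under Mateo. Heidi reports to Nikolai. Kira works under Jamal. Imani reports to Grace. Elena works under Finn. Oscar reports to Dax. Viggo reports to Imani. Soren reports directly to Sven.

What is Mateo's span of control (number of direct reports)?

Mateo directly manages Grace, Katya, Nina, Ravi. That is 4 direct reports.

4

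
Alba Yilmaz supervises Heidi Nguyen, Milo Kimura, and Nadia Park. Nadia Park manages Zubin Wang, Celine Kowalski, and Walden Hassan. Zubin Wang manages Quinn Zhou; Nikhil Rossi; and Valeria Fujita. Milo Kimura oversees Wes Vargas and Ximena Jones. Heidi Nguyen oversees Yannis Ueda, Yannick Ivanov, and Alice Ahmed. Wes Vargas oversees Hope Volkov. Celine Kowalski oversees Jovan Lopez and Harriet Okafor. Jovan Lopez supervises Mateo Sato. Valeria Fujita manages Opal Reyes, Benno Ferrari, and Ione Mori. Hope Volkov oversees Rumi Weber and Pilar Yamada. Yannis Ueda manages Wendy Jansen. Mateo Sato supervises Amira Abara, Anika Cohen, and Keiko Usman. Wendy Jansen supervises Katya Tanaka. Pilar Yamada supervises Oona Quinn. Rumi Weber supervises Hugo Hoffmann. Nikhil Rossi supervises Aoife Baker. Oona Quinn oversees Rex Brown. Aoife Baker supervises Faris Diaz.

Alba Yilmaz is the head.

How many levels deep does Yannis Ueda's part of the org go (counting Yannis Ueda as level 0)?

2

The longest chain under Yannis Ueda runs Yannis Ueda → Wendy Jansen → Katya Tanaka, which is 2 levels below Yannis Ueda.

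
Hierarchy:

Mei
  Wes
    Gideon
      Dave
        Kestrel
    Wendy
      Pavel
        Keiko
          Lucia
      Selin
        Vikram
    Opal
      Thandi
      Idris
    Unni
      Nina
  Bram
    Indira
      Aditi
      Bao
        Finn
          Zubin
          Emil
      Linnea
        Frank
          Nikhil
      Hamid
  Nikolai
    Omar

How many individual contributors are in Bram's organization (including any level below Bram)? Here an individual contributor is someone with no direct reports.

5

The people in Bram's organization with no one reporting to them are Hamid, Nikhil, Emil, Zubin, Aditi. That is 5.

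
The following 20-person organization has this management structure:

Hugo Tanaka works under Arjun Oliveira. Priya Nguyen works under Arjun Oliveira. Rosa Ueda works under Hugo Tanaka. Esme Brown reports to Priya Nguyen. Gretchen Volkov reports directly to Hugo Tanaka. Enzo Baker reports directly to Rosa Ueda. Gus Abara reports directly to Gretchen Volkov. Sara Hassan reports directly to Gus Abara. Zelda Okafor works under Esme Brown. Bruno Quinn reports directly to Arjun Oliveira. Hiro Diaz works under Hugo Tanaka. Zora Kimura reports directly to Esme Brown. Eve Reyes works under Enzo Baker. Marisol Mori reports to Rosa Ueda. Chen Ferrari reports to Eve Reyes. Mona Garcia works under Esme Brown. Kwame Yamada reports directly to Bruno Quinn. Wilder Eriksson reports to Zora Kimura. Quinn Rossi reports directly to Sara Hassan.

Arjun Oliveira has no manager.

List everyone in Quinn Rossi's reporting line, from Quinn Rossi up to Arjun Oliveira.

Quinn Rossi reports to Sara Hassan. Sara Hassan reports to Gus Abara. Gus Abara reports to Gretchen Volkov. Gretchen Volkov reports to Hugo Tanaka. Hugo Tanaka reports to Arjun Oliveira. Arjun Oliveira is at the top.

Quinn Rossi -> Sara Hassan -> Gus Abara -> Gretchen Volkov -> Hugo Tanaka -> Arjun Oliveira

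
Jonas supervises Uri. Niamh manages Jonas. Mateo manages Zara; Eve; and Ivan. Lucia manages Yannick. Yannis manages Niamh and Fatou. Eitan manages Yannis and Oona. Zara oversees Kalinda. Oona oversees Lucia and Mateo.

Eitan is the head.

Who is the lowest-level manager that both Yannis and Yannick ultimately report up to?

Eitan

Yannis's chain of managers is Eitan. Yannick's chain of managers is Lucia, Oona, Eitan. The first manager that appears in both chains is Eitan.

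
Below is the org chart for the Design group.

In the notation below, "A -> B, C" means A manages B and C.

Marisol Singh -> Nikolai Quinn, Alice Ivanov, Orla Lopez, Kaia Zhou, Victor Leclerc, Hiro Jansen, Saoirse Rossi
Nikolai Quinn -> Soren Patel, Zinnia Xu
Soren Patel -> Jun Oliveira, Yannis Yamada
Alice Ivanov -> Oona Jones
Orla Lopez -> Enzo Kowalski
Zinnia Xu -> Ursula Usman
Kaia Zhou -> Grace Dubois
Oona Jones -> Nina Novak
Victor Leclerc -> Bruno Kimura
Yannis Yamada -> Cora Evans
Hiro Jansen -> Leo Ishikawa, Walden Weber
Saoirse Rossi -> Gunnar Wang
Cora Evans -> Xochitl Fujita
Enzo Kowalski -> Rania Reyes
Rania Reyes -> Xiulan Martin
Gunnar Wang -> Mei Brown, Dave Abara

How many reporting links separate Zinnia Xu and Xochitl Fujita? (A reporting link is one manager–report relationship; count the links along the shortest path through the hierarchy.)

Zinnia Xu is 1 level below Nikolai Quinn, and Xochitl Fujita is 4 levels below Nikolai Quinn (their lowest common manager). The shortest path runs up from Zinnia Xu to Nikolai Quinn and back down to Xochitl Fujita: 1 + 4 = 5 links.

5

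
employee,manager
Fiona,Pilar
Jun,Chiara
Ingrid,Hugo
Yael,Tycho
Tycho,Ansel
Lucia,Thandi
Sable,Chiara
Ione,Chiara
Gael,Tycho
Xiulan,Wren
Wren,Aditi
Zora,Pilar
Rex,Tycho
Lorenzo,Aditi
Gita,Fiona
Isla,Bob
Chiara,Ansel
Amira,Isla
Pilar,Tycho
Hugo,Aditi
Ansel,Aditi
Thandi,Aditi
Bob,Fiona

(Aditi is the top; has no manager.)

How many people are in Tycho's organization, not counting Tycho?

Tycho directly manages Yael, Pilar, Gael, Rex. Yael has no reports. Under Pilar: Zora, Fiona, Gita, Bob, Isla, Amira (6). Gael has no reports. Rex has no reports. So Tycho's organization is 4 direct reports plus everyone under them: 1 + 7 + 1 + 1 = 10.

10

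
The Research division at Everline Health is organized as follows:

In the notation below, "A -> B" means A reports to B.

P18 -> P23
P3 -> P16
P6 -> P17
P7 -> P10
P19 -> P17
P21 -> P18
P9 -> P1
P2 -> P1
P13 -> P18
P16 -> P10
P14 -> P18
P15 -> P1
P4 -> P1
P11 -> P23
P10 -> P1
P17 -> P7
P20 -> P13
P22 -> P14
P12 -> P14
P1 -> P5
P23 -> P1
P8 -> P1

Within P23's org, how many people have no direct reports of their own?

5

The people in P23's organization with no one reporting to them are P11, P21, P20, P12, P22. That is 5.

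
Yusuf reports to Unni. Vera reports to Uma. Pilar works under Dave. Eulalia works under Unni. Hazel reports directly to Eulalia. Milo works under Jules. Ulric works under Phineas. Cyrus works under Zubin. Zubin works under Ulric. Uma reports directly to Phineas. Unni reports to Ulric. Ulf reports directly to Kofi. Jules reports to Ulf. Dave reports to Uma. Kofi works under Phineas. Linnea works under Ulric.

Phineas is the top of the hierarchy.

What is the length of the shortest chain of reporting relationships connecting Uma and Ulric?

Uma is 1 level below Phineas, and Ulric is 1 level below Phineas (their lowest common manager). The shortest path runs up from Uma to Phineas and back down to Ulric: 1 + 1 = 2 links.

2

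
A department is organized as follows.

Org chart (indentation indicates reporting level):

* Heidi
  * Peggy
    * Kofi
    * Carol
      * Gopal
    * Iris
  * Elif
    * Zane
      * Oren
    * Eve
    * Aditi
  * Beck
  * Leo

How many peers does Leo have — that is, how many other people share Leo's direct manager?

3

Leo reports to Heidi. Heidi's other direct reports are Peggy, Elif, Beck — 3 peers.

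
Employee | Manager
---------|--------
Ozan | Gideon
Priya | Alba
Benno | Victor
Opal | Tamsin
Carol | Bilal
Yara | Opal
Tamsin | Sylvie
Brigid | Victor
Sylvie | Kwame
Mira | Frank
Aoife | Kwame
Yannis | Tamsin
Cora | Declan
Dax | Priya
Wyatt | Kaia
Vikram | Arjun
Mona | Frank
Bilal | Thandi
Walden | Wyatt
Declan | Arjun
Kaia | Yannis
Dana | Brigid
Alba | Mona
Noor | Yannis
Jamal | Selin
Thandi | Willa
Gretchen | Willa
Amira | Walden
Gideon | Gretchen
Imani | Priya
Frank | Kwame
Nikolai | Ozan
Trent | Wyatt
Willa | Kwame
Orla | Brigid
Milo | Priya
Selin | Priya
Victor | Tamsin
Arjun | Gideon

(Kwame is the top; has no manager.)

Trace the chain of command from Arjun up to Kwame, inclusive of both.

Arjun -> Gideon -> Gretchen -> Willa -> Kwame

Arjun reports to Gideon. Gideon reports to Gretchen. Gretchen reports to Willa. Willa reports to Kwame. Kwame is at the top.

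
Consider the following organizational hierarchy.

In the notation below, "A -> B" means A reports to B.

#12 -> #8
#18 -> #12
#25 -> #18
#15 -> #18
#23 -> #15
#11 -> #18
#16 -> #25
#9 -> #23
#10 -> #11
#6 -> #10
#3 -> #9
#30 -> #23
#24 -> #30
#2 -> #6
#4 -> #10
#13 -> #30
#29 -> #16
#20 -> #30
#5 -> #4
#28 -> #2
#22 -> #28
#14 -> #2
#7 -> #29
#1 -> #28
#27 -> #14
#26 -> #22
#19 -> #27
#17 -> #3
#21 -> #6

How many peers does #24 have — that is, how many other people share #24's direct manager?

#24 reports to #30. #30's other direct reports are #13, #20 — 2 peers.

2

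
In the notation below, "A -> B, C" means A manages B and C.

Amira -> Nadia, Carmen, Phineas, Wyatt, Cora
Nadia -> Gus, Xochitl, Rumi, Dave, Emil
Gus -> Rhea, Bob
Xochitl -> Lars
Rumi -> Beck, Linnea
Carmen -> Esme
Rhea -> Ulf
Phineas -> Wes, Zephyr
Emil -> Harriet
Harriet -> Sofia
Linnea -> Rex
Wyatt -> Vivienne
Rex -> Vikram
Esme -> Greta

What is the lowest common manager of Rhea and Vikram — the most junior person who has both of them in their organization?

Rhea's chain of managers is Gus, Nadia, Amira. Vikram's chain of managers is Rex, Linnea, Rumi, Nadia, Amira. The first manager that appears in both chains is Nadia.

Nadia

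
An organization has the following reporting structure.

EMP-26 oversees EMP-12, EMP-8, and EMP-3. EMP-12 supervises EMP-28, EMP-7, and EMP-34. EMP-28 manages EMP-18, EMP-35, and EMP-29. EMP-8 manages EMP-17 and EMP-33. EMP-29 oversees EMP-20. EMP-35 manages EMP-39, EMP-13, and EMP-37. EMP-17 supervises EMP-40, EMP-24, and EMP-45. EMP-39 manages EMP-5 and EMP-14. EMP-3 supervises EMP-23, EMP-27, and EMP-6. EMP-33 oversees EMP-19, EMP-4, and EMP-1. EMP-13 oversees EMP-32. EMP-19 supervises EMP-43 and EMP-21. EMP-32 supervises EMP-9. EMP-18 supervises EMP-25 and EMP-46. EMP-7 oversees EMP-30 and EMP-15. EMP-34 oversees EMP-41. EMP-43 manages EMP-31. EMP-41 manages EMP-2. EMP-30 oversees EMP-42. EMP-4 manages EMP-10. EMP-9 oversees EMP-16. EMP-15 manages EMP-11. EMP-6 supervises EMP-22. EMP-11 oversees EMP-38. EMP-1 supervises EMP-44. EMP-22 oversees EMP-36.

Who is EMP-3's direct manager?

EMP-26

EMP-3 reports directly to EMP-26.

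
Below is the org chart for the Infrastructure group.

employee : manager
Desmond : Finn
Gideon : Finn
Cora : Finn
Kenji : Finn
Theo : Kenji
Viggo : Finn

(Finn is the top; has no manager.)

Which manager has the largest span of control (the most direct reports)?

Direct-report counts: Finn has 5; Kenji has 1. The largest is 5, held by Finn.

Finn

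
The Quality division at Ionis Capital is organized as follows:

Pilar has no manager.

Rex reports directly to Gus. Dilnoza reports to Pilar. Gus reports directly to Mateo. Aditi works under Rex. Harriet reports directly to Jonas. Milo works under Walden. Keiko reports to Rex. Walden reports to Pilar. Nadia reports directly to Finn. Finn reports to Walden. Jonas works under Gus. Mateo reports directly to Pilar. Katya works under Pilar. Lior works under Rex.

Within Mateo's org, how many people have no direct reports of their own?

4

The people in Mateo's organization with no one reporting to them are Aditi, Keiko, Lior, Harriet. That is 4.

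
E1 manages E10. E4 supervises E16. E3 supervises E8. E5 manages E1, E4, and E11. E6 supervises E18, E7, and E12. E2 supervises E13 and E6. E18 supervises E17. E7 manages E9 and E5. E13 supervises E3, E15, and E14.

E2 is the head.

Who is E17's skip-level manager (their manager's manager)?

E6

E17 reports to E18, and E18 reports to E6. So E17's skip-level manager is E6.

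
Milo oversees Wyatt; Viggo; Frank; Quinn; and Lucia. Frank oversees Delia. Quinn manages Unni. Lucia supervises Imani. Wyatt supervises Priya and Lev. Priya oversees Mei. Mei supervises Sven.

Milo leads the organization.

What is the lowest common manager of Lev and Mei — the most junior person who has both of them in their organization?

Wyatt

Lev's chain of managers is Wyatt, Milo. Mei's chain of managers is Priya, Wyatt, Milo. The first manager that appears in both chains is Wyatt.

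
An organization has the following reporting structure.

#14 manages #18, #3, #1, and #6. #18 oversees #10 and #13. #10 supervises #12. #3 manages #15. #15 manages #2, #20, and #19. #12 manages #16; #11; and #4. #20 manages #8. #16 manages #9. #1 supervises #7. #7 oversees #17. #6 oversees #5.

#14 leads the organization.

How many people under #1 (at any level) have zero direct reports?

1

The only person in #1's organization with no one reporting to them is #17. That is 1.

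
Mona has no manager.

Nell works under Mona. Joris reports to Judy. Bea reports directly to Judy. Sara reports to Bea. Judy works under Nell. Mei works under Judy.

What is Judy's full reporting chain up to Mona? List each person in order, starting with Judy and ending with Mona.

Judy reports to Nell. Nell reports to Mona. Mona is at the top.

Judy -> Nell -> Mona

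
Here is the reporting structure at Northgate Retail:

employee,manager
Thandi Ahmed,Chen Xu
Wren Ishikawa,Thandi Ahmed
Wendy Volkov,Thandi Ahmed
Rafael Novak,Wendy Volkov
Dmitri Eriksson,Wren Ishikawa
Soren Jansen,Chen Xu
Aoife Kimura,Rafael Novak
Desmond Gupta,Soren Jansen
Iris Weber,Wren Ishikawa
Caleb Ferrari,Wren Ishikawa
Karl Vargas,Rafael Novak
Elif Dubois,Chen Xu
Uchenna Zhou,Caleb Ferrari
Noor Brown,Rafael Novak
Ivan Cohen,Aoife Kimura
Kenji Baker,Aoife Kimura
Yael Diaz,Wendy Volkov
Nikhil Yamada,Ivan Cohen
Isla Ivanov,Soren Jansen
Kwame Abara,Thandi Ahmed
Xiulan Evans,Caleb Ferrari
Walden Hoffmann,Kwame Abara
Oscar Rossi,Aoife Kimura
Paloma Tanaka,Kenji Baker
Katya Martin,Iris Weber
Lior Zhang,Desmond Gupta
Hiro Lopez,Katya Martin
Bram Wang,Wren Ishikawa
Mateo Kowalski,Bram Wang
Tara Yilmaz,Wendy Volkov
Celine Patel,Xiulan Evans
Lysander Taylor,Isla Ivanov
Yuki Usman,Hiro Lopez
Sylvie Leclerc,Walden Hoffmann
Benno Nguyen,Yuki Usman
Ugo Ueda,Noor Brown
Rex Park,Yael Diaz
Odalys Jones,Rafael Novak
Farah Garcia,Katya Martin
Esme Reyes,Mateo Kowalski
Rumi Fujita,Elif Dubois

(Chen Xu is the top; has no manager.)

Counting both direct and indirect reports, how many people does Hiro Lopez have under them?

2

Hiro Lopez directly manages Yuki Usman. Under Yuki Usman: Benno Nguyen (1). That's 2 in total.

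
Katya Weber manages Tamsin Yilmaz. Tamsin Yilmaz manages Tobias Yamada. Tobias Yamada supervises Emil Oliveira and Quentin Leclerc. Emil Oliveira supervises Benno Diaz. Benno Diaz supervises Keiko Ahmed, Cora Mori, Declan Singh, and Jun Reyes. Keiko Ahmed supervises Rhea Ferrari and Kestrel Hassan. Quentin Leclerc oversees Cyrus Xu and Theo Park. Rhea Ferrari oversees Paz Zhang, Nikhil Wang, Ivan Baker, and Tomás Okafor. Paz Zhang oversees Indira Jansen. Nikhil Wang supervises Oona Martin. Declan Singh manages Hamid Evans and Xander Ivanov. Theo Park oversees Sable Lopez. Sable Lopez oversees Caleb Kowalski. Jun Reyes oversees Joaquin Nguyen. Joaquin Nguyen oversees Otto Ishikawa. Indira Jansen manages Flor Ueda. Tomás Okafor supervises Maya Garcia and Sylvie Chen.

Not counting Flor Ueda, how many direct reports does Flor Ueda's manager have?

0

Flor Ueda reports to Indira Jansen, and Indira Jansen has no other direct reports. Flor Ueda has 0 peers.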